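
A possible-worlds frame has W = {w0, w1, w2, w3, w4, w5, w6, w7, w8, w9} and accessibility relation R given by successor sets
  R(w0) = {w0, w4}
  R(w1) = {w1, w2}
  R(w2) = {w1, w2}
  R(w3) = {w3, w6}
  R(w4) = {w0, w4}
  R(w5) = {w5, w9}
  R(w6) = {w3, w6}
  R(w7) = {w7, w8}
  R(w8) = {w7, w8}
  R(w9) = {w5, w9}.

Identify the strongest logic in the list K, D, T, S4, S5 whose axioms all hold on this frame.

Serial (axiom D): yes — every world has a successor (e.g. w0 R w0).
Reflexive (axiom T): yes — every world is R-related to itself.
Transitive (axiom 4): yes — every two-step R-path is closed by a direct edge.
Euclidean (axiom 5): yes — any two successors of a common world are R-related.
So F validates K, D, T, S4, S5. The strongest is S5.

S5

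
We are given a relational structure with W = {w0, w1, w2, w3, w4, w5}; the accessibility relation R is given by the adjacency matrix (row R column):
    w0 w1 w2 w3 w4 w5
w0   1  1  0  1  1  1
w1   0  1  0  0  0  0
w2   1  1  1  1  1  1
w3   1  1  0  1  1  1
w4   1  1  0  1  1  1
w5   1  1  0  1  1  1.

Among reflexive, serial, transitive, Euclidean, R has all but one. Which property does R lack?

Euclidean

Reflexive: yes — every world is R-related to itself.
Serial: yes — every world has a successor (e.g. w0 R w0).
Transitive: yes — every two-step R-path is closed by a direct edge.
Euclidean: no — w0 R w1 and w0 R w3, but not w1 R w3.
Only Euclidean fails.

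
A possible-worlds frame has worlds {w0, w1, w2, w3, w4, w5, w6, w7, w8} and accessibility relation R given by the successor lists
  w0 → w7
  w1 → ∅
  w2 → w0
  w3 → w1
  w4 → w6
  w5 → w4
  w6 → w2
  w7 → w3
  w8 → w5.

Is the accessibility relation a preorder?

Reflexive: no — w0 is not related to itself.
Transitive: no — w0 R w7 and w7 R w3, but not w0 R w3.
So R is not a preorder.

No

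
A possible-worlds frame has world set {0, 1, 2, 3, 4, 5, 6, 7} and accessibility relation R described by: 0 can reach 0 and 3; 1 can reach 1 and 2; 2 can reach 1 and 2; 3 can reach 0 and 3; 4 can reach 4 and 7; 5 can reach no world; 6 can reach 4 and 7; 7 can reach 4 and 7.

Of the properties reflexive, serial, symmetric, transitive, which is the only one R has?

Reflexive: no — 5 is not related to itself.
Serial: no — 5 has no R-successor.
Symmetric: no — 6 R 4 but not 4 R 6.
Transitive: yes — every two-step R-path is closed by a direct edge.
Only transitive holds.

transitive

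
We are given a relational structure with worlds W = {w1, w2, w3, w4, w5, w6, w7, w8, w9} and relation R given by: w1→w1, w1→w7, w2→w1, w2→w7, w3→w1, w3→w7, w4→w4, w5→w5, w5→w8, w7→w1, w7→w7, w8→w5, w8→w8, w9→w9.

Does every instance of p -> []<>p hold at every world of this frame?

Axiom B corresponds to the accessibility relation being symmetric.
Symmetric: no — w2 R w1 but not w1 R w2.

No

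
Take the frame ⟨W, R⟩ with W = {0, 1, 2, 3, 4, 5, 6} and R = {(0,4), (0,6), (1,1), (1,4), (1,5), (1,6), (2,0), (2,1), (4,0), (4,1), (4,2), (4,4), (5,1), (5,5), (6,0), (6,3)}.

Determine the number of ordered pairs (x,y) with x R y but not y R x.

Enumerating: (1,6), (2,0), (2,1), (4,2), (6,3).

5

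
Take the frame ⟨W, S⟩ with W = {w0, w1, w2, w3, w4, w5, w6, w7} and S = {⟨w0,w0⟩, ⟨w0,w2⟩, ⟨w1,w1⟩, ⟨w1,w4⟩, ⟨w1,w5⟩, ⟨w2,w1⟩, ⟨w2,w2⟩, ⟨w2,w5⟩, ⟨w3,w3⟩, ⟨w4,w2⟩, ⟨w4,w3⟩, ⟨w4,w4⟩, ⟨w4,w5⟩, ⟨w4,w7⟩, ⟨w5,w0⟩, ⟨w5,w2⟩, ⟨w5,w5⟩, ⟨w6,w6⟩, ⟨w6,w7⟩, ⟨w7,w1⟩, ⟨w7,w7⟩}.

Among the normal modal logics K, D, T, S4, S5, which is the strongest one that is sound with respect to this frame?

Serial (axiom D): yes — every world has a successor (e.g. w0 S w0).
Reflexive (axiom T): yes — every world is S-related to itself.
Transitive (axiom 4): no — w0 S w2 and w2 S w1, but not w0 S w1.
Euclidean (axiom 5): no — w1 S w5 and w1 S w4, but not w5 S w4.
So F validates K, D, T; S4 would additionally require S to be transitive. The strongest is T.

T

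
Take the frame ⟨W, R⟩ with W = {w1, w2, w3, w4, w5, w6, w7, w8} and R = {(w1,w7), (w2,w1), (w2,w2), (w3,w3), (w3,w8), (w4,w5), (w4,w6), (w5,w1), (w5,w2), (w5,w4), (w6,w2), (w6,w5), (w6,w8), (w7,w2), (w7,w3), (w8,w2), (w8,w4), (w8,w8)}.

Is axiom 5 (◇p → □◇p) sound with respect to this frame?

No

The schema 5 characterises exactly the Euclidean frames.
Euclidean: no — w4 R w5 and w4 R w6, but not w5 R w6.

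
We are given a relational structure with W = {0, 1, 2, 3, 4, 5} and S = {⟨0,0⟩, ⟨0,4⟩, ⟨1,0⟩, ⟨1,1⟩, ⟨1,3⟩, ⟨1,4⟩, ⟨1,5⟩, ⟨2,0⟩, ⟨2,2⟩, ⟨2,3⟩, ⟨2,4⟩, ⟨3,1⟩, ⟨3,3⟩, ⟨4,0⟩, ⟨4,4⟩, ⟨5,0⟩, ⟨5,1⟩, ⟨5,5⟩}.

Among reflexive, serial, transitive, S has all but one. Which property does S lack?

transitive

Reflexive: yes — every world is S-related to itself.
Serial: yes — every world has a successor (e.g. 0 S 0).
Transitive: no — 2 S 3 and 3 S 1, but not 2 S 1.
Only transitive fails.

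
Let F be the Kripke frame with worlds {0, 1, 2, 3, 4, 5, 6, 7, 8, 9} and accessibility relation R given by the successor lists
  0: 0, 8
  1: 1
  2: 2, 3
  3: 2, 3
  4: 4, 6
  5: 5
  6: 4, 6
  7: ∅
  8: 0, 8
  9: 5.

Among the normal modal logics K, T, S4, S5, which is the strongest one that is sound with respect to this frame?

K

Reflexive (axiom T): no — 7 is not related to itself.
Transitive (axiom 4): yes — every two-step R-path is closed by a direct edge.
Euclidean (axiom 5): yes — any two successors of a common world are R-related.
So F validates K; T would additionally require R to be reflexive. The strongest is K.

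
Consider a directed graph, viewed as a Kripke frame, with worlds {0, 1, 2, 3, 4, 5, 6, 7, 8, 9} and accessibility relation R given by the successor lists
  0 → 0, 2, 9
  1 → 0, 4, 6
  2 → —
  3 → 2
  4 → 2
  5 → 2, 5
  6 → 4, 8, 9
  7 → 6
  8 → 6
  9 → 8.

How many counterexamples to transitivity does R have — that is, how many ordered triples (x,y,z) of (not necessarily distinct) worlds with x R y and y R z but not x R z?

15

Enumerating: (0,9,8), (1,0,2), (1,0,9), (1,4,2), (1,6,8), (1,6,9), (6,4,2), (6,8,6), (7,6,4), (7,6,8), (7,6,9), (8,6,4), (8,6,8), (8,6,9), (9,8,6).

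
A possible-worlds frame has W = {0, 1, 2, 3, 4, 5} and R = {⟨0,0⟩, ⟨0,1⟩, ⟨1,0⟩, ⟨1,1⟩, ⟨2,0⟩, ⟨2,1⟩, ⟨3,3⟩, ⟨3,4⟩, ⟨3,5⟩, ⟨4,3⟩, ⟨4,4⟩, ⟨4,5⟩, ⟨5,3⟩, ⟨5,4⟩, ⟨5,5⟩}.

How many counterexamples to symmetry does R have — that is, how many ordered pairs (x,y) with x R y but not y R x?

Enumerating: (2,0), (2,1).

2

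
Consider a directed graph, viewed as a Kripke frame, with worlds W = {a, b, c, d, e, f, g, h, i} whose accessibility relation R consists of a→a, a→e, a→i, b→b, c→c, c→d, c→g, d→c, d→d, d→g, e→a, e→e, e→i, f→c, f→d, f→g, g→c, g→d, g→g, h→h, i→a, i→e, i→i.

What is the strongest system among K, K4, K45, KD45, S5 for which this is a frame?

KD45

Transitive (axiom 4): yes — every two-step R-path is closed by a direct edge.
Euclidean (axiom 5): yes — any two successors of a common world are R-related.
Serial (axiom D): yes — every world has a successor (e.g. a R a).
Reflexive (axiom T): no — f is not related to itself.
So F validates K, K4, K45, KD45; S5 would additionally require R to be reflexive. The strongest is KD45.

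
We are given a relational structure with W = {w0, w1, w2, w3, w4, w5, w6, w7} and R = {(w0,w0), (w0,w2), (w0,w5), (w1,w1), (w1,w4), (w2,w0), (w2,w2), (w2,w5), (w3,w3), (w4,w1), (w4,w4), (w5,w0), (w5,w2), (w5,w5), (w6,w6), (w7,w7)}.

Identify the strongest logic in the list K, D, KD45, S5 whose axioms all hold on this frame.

Serial (axiom D): yes — every world has a successor (e.g. w0 R w0).
Euclidean (axiom 5): yes — any two successors of a common world are R-related.
Transitive (axiom 4): yes — every two-step R-path is closed by a direct edge.
Reflexive (axiom T): yes — every world is R-related to itself.
So F validates K, D, KD45, S5. The strongest is S5.

S5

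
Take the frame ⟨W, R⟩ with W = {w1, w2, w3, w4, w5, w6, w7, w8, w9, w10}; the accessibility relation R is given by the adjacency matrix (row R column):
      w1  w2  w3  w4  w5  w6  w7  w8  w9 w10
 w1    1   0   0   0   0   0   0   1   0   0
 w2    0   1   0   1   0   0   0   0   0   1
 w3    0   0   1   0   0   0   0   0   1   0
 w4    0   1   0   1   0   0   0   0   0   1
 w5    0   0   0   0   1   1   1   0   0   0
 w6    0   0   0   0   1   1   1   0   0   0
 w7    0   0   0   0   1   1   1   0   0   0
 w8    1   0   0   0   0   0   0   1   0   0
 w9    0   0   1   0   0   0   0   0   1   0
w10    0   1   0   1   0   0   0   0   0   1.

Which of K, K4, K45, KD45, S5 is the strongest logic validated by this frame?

Transitive (axiom 4): yes — every two-step R-path is closed by a direct edge.
Euclidean (axiom 5): yes — any two successors of a common world are R-related.
Serial (axiom D): yes — every world has a successor (e.g. w1 R w1).
Reflexive (axiom T): yes — every world is R-related to itself.
So F validates K, K4, K45, KD45, S5. The strongest is S5.

S5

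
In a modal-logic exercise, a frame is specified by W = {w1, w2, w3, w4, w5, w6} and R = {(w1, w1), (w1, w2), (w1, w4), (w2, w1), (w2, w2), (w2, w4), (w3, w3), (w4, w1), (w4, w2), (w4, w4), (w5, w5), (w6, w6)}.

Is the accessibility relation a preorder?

Reflexive: yes — every world is R-related to itself.
Transitive: yes — every two-step R-path is closed by a direct edge.
So R is a preorder.

Yes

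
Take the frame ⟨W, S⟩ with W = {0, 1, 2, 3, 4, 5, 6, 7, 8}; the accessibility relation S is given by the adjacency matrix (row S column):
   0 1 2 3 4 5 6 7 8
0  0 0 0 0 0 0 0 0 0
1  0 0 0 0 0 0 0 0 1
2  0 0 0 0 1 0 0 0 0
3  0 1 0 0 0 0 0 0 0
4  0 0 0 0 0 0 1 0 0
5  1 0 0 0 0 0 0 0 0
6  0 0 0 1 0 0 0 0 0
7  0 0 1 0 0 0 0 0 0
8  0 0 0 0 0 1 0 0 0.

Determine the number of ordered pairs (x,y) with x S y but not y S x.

8

Enumerating: (1,8), (2,4), (3,1), (4,6), (5,0), (6,3), (7,2), (8,5).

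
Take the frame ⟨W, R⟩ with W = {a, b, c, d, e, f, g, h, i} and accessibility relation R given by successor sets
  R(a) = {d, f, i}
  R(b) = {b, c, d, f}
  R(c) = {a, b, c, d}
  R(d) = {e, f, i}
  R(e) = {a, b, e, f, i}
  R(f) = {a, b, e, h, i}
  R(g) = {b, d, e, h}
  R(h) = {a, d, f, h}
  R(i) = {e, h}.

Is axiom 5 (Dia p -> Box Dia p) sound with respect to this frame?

Axiom 5 corresponds to the accessibility relation being Euclidean.
Euclidean: no — a R f and a R d, but not f R d.

No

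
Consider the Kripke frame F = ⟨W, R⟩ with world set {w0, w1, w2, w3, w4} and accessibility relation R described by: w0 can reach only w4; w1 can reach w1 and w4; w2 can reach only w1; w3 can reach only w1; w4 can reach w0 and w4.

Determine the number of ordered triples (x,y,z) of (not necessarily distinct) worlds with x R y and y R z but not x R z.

4

Enumerating: (w0,w4,w0), (w1,w4,w0), (w2,w1,w4), (w3,w1,w4).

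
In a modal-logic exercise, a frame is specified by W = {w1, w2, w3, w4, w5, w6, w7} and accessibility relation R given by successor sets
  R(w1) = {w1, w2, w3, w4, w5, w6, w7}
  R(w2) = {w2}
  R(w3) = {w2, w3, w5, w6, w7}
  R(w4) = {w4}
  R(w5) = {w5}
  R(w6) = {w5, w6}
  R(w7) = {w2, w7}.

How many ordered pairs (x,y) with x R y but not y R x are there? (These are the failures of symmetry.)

Enumerating: (w1,w2), (w1,w3), (w1,w4), (w1,w5), (w1,w6), (w1,w7), (w3,w2), (w3,w5), (w3,w6), (w3,w7), (w6,w5), (w7,w2).

12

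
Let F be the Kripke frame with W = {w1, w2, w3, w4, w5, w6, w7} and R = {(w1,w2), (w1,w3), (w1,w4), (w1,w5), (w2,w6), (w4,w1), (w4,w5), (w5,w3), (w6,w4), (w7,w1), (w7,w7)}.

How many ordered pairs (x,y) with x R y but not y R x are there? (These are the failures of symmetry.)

8

Enumerating: (w1,w2), (w1,w3), (w1,w5), (w2,w6), (w4,w5), (w5,w3), (w6,w4), (w7,w1).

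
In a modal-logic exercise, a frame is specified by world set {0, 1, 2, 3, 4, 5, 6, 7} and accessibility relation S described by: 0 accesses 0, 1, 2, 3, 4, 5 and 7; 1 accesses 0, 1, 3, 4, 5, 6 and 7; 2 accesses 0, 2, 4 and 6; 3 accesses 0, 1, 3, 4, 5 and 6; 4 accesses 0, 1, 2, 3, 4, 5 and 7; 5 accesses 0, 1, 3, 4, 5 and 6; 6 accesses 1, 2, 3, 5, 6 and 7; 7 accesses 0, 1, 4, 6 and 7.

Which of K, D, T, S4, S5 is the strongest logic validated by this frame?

T

Serial (axiom D): yes — every world has a successor (e.g. 0 S 0).
Reflexive (axiom T): yes — every world is S-related to itself.
Transitive (axiom 4): no — 0 S 1 and 1 S 6, but not 0 S 6.
Euclidean (axiom 5): no — 0 S 1 and 0 S 2, but not 1 S 2.
So F validates K, D, T; S4 would additionally require S to be transitive. The strongest is T.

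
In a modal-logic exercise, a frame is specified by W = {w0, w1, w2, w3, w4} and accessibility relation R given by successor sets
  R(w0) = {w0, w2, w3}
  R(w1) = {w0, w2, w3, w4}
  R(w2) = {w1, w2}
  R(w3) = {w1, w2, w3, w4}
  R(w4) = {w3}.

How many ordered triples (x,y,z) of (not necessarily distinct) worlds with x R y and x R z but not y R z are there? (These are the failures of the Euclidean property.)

18

Enumerating: (w0,w2,w0), (w0,w2,w3), (w0,w3,w0), (w1,w0,w4), (w1,w2,w0), (w1,w2,w3), (w1,w2,w4), (w1,w3,w0), (w1,w4,w0), (w1,w4,w2), (w1,w4,w4), (w2,w1,w1), (w3,w1,w1), (w3,w2,w3), (w3,w2,w4), (w3,w4,w1), (w3,w4,w2), (w3,w4,w4).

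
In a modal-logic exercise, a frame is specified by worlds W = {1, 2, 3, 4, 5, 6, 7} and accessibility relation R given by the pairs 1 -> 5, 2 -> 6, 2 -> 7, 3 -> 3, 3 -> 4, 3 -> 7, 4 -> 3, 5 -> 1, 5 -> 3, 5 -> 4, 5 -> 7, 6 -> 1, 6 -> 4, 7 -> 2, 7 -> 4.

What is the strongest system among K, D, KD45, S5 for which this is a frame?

D

Serial (axiom D): yes — every world has a successor (e.g. 1 R 5).
Euclidean (axiom 5): no — 2 R 6 and 2 R 7, but not 6 R 7.
Transitive (axiom 4): no — 1 R 5 and 5 R 3, but not 1 R 3.
Reflexive (axiom T): no — 1 is not related to itself.
So F validates K, D; KD45 would additionally require R to be Euclidean and transitive. The strongest is D.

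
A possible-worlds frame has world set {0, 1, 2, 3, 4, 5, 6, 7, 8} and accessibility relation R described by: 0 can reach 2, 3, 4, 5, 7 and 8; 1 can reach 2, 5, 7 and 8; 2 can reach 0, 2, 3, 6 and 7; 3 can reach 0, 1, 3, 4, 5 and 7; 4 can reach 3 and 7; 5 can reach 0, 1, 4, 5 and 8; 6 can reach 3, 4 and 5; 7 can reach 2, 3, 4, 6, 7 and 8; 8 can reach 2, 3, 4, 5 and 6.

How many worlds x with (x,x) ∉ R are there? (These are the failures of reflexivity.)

5

Enumerating: 0, 1, 4, 6, 8.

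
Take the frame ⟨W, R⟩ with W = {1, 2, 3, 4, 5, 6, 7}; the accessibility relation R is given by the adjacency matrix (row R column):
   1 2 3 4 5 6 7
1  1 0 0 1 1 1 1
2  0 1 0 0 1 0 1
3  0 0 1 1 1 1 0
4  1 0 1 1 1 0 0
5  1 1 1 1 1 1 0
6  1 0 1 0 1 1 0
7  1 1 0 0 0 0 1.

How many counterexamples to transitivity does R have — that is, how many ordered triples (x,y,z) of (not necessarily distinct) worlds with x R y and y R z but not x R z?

30

Enumerating: (1,4,3), (1,5,2), (1,5,3), (1,6,3), (1,7,2), (2,5,1), (2,5,3), (2,5,4), (2,5,6), (2,7,1), (3,4,1), (3,5,1), … and 18 more.
Total: 30.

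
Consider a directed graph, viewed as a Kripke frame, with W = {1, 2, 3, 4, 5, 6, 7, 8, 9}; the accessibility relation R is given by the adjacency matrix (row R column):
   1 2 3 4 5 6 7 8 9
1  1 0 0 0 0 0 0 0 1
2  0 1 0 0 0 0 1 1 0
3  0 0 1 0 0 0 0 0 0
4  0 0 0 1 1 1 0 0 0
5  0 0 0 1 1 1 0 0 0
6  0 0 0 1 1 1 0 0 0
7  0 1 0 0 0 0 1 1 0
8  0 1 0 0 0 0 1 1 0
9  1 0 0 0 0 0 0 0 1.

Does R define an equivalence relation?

Reflexive: yes — every world is R-related to itself.
Symmetric: yes — every pair in R has its reverse in R.
Transitive: yes — every two-step R-path is closed by a direct edge.
So R is an equivalence relation.

Yes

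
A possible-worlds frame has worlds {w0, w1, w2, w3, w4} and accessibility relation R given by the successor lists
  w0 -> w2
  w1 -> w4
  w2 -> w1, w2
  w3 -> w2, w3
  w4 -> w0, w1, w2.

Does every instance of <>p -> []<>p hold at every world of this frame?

Axiom 5 corresponds to the accessibility relation being Euclidean.
Euclidean: no — w4 R w0 and w4 R w1, but not w0 R w1.

No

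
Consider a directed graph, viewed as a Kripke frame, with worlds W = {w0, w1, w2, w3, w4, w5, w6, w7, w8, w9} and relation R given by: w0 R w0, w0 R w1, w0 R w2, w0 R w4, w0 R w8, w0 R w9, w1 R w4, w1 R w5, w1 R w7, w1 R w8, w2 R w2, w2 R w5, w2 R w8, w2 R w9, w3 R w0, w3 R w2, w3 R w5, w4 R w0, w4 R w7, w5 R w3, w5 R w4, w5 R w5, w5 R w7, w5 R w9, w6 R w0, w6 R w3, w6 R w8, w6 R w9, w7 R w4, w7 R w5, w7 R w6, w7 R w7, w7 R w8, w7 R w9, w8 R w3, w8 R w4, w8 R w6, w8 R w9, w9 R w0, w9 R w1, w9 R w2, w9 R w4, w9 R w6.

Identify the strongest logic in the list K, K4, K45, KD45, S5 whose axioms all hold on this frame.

Transitive (axiom 4): no — w0 R w1 and w1 R w5, but not w0 R w5.
Euclidean (axiom 5): no — w0 R w1 and w0 R w2, but not w1 R w2.
Serial (axiom D): yes — every world has a successor (e.g. w0 R w0).
Reflexive (axiom T): no — w1 is not related to itself.
So F validates K; K4 would additionally require R to be transitive. The strongest is K.

K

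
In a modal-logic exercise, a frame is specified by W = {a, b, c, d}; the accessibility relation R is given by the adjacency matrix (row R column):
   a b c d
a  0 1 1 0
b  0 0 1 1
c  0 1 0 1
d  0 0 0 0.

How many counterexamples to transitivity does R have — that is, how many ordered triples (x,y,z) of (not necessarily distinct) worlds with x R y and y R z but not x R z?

Enumerating: (a,b,d), (a,c,d), (b,c,b), (c,b,c).

4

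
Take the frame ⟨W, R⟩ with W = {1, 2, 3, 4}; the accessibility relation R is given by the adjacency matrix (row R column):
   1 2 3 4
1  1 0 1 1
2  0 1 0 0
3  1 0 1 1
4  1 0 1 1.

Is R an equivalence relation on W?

Reflexive: yes — every world is R-related to itself.
Symmetric: yes — every pair in R has its reverse in R.
Transitive: yes — every two-step R-path is closed by a direct edge.
So R is an equivalence relation.

Yes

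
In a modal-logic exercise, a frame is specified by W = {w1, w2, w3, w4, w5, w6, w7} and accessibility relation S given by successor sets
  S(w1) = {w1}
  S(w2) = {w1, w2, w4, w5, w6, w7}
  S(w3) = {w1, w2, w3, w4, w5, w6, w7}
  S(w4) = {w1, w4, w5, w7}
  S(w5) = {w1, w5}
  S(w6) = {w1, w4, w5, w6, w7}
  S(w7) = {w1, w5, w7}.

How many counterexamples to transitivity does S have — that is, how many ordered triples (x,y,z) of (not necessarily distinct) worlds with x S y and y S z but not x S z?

S is transitive; there are no such tuples.

0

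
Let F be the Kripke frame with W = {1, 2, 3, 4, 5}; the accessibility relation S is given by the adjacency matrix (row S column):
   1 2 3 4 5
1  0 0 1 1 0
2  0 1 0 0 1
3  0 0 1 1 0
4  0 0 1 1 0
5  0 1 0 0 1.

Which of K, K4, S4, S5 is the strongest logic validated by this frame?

K4

Transitive (axiom 4): yes — every two-step S-path is closed by a direct edge.
Reflexive (axiom T): no — 1 is not related to itself.
Euclidean (axiom 5): yes — any two successors of a common world are S-related.
So F validates K, K4; S4 would additionally require S to be reflexive. The strongest is K4.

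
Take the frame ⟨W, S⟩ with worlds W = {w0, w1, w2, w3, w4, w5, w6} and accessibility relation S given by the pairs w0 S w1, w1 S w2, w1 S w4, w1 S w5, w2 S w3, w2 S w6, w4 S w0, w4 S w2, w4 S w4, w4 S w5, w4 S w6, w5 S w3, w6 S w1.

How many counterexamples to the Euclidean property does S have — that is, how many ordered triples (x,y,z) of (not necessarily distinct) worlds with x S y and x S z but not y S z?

Enumerating: (w0,w1,w1), (w1,w2,w2), (w1,w2,w4), (w1,w2,w5), (w1,w5,w2), (w1,w5,w4), (w1,w5,w5), (w2,w3,w3), (w2,w3,w6), (w2,w6,w3), (w2,w6,w6), (w4,w0,w0), … and 20 more.
Total: 32.

32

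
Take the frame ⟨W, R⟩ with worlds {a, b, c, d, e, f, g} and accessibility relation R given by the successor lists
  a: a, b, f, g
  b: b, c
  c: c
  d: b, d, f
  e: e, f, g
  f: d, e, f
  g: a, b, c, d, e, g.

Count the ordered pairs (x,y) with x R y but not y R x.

7

Enumerating: (a,b), (a,f), (b,c), (d,b), (g,b), (g,c), (g,d).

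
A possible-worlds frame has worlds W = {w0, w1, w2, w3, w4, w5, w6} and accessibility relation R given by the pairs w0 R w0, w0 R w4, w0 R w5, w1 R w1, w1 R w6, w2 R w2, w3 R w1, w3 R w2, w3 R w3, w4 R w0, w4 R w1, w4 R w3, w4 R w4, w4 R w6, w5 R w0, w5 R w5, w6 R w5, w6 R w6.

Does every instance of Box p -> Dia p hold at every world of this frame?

By correspondence theory, D is valid on a frame iff R is serial.
Serial: yes — every world has a successor (e.g. w0 R w0).

Yes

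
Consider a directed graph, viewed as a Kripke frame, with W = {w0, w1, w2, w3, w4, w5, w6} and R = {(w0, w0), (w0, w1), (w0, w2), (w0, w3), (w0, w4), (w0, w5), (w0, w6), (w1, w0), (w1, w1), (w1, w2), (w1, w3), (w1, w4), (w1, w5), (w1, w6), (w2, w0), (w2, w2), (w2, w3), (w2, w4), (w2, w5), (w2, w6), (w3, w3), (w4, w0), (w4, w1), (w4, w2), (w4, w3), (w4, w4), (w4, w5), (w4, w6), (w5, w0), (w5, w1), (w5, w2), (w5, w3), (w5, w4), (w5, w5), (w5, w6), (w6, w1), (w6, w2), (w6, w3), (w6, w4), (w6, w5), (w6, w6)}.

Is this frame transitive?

Transitive: no — w2 R w0 and w0 R w1, but not w2 R w1.

No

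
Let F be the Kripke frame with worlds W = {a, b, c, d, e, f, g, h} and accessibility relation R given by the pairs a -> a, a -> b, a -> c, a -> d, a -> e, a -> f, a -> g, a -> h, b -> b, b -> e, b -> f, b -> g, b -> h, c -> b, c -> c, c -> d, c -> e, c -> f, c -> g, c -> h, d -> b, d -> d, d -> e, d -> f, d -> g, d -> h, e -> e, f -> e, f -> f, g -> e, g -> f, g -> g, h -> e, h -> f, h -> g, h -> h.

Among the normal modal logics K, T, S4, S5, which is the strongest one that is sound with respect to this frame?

Reflexive (axiom T): yes — every world is R-related to itself.
Transitive (axiom 4): yes — every two-step R-path is closed by a direct edge.
Euclidean (axiom 5): no — a R b and a R c, but not b R c.
So F validates K, T, S4; S5 would additionally require R to be Euclidean. The strongest is S4.

S4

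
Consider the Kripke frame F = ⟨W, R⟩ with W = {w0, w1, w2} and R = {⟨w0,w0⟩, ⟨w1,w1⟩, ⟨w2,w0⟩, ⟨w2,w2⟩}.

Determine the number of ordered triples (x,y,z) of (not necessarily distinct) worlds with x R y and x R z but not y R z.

Enumerating: (w2,w0,w2).

1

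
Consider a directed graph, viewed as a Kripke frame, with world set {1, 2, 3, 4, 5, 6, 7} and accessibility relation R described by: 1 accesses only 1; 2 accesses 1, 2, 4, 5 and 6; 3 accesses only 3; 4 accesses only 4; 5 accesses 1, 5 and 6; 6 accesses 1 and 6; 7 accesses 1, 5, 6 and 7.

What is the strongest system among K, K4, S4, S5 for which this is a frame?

S4

Transitive (axiom 4): yes — every two-step R-path is closed by a direct edge.
Reflexive (axiom T): yes — every world is R-related to itself.
Euclidean (axiom 5): no — 2 R 1 and 2 R 4, but not 1 R 4.
So F validates K, K4, S4; S5 would additionally require R to be Euclidean. The strongest is S4.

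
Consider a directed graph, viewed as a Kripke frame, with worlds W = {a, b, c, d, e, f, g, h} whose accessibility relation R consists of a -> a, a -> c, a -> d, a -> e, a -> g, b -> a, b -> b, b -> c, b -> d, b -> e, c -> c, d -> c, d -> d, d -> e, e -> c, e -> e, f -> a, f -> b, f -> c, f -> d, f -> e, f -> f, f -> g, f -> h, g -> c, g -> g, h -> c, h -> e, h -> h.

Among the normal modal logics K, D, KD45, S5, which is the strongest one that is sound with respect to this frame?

Serial (axiom D): yes — every world has a successor (e.g. a R a).
Euclidean (axiom 5): no — a R c and a R d, but not c R d.
Transitive (axiom 4): no — b R a and a R g, but not b R g.
Reflexive (axiom T): yes — every world is R-related to itself.
So F validates K, D; KD45 would additionally require R to be Euclidean and transitive. The strongest is D.

D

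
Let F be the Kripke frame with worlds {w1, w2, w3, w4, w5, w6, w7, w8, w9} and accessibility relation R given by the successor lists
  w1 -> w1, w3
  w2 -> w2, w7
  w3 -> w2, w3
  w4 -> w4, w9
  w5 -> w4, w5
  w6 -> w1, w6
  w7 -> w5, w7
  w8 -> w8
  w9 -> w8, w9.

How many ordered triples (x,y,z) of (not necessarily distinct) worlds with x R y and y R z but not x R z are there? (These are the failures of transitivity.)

7

Enumerating: (w1,w3,w2), (w2,w7,w5), (w3,w2,w7), (w4,w9,w8), (w5,w4,w9), (w6,w1,w3), (w7,w5,w4).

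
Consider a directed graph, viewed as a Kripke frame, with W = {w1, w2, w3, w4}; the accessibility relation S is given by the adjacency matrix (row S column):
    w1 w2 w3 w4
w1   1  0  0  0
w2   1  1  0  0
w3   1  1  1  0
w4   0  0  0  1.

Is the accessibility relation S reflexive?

Yes

Reflexive: yes — every world is S-related to itself.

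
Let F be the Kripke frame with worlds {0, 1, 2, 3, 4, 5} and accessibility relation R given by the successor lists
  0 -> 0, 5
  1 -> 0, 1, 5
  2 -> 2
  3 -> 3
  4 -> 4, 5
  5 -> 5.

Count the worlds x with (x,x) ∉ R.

R is reflexive; there are no such worlds.

0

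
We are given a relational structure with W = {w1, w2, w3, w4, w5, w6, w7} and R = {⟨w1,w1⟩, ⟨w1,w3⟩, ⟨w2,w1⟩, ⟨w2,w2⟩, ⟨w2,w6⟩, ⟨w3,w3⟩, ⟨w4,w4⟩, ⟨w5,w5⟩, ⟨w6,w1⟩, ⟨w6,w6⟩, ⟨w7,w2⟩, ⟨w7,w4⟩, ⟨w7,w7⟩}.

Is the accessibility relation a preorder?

Reflexive: yes — every world is R-related to itself.
Transitive: no — w2 R w1 and w1 R w3, but not w2 R w3.
So R is not a preorder.

No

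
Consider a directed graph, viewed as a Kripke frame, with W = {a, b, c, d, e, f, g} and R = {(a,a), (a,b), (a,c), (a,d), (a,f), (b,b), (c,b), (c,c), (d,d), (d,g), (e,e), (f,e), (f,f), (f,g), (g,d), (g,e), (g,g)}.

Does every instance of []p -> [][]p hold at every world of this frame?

The schema 4 characterises exactly the transitive frames.
Transitive: no — a R d and d R g, but not a R g.

No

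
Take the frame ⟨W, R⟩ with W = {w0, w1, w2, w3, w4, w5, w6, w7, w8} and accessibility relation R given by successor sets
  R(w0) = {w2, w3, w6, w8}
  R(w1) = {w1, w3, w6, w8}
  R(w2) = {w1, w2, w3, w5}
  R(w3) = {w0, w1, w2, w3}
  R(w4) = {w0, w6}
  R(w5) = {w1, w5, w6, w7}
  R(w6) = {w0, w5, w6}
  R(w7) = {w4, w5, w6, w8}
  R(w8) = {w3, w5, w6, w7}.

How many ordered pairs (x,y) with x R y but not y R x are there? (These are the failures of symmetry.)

Enumerating: (w0,w2), (w0,w8), (w1,w6), (w1,w8), (w2,w1), (w2,w5), (w4,w0), (w4,w6), (w5,w1), (w7,w4), (w7,w6), (w8,w3), (w8,w5), (w8,w6).

14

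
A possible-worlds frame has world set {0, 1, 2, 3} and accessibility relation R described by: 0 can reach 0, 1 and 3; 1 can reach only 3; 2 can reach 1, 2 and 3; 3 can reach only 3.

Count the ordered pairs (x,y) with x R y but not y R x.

5

Enumerating: (0,1), (0,3), (1,3), (2,1), (2,3).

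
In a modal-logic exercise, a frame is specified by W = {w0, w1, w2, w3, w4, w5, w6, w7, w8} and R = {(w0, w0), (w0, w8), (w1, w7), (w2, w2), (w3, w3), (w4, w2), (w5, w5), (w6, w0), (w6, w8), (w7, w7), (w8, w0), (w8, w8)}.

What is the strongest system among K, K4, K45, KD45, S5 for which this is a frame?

KD45

Transitive (axiom 4): yes — every two-step R-path is closed by a direct edge.
Euclidean (axiom 5): yes — any two successors of a common world are R-related.
Serial (axiom D): yes — every world has a successor (e.g. w0 R w0).
Reflexive (axiom T): no — w1 is not related to itself.
So F validates K, K4, K45, KD45; S5 would additionally require R to be reflexive. The strongest is KD45.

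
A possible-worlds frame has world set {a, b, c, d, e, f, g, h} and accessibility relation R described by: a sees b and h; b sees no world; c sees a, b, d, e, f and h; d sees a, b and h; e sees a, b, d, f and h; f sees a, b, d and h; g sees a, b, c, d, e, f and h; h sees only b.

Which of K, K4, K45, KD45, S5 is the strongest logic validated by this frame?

Transitive (axiom 4): yes — every two-step R-path is closed by a direct edge.
Euclidean (axiom 5): no — a R b and a R h, but not b R h.
Serial (axiom D): no — b has no R-successor.
Reflexive (axiom T): no — a is not related to itself.
So F validates K, K4; K45 would additionally require R to be Euclidean. The strongest is K4.

K4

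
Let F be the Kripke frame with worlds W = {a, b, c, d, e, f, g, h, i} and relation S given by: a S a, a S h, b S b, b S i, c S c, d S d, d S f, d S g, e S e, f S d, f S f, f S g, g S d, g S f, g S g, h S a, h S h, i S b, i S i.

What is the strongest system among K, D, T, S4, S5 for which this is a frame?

Serial (axiom D): yes — every world has a successor (e.g. a S a).
Reflexive (axiom T): yes — every world is S-related to itself.
Transitive (axiom 4): yes — every two-step S-path is closed by a direct edge.
Euclidean (axiom 5): yes — any two successors of a common world are S-related.
So F validates K, D, T, S4, S5. The strongest is S5.

S5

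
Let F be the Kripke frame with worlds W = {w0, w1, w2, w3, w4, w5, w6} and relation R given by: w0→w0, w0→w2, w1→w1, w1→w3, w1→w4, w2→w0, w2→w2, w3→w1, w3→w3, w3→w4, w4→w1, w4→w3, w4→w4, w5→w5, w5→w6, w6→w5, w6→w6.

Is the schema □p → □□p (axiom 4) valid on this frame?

By correspondence theory, 4 is valid on a frame iff R is transitive.
Transitive: yes — every two-step R-path is closed by a direct edge.

Yes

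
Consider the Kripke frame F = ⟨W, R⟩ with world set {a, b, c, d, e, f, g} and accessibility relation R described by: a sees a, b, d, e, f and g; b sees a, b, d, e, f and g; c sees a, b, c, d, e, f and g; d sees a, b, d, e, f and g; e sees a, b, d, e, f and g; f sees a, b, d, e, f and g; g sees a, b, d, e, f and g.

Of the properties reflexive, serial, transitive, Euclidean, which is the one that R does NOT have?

Euclidean

Reflexive: yes — every world is R-related to itself.
Serial: yes — every world has a successor (e.g. a R a).
Transitive: yes — every two-step R-path is closed by a direct edge.
Euclidean: no — c R a and c R c, but not a R c.
Only Euclidean fails.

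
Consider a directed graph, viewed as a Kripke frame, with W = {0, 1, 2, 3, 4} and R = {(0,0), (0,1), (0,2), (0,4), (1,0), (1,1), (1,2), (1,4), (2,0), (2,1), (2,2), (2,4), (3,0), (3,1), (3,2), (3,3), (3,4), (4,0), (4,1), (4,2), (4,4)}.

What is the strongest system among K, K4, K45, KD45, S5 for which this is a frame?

Transitive (axiom 4): yes — every two-step R-path is closed by a direct edge.
Euclidean (axiom 5): no — 3 R 0 and 3 R 3, but not 0 R 3.
Serial (axiom D): yes — every world has a successor (e.g. 0 R 0).
Reflexive (axiom T): yes — every world is R-related to itself.
So F validates K, K4; K45 would additionally require R to be Euclidean. The strongest is K4.

K4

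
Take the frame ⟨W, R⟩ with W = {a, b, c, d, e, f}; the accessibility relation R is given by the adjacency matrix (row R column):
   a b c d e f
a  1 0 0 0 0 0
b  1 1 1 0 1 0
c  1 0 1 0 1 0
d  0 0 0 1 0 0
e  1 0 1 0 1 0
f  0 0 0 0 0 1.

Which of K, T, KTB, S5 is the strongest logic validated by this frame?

T

Reflexive (axiom T): yes — every world is R-related to itself.
Symmetric (axiom B): no — b R a but not a R b.
Euclidean (axiom 5): no — b R a and b R c, but not a R c.
So F validates K, T; KTB would additionally require R to be symmetric. The strongest is T.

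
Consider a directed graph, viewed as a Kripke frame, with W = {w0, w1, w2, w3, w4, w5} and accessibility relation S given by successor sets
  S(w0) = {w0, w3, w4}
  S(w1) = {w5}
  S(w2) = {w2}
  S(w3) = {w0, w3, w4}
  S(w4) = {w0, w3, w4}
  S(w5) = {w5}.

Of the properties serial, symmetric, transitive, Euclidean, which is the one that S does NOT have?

Serial: yes — every world has a successor (e.g. w0 S w0).
Symmetric: no — w1 S w5 but not w5 S w1.
Transitive: yes — every two-step S-path is closed by a direct edge.
Euclidean: yes — any two successors of a common world are S-related.
Only symmetric fails.

symmetric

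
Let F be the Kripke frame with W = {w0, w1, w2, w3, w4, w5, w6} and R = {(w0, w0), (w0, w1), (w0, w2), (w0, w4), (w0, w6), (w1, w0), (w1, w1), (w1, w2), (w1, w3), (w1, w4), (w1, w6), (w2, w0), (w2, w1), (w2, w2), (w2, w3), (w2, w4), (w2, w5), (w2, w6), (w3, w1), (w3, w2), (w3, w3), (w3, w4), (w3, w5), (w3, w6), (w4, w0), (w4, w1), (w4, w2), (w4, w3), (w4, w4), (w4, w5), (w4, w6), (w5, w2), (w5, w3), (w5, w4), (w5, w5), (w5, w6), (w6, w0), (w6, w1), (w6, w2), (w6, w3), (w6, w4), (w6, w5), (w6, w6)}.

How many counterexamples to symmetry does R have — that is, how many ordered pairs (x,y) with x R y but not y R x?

R is symmetric; there are no such tuples.

0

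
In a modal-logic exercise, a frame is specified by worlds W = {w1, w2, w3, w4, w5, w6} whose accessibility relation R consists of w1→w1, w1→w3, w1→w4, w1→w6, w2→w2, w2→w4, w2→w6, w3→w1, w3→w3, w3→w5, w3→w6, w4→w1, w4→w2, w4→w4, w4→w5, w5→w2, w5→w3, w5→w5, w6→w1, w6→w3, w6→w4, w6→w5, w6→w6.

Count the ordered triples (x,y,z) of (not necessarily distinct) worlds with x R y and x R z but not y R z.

Enumerating: (w1,w3,w4), (w1,w4,w3), (w1,w4,w6), (w2,w4,w6), (w2,w6,w2), (w3,w1,w5), (w3,w5,w1), (w3,w5,w6), (w4,w1,w2), (w4,w1,w5), (w4,w2,w1), (w4,w2,w5), … and 12 more.
Total: 24.

24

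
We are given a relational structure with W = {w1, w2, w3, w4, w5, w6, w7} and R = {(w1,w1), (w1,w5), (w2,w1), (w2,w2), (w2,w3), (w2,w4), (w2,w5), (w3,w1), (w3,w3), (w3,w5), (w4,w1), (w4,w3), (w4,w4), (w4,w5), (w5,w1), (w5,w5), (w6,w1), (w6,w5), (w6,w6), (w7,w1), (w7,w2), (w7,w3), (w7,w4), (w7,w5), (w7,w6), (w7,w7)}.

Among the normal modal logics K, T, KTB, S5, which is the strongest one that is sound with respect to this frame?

Reflexive (axiom T): yes — every world is R-related to itself.
Symmetric (axiom B): no — w2 R w1 but not w1 R w2.
Euclidean (axiom 5): no — w2 R w1 and w2 R w3, but not w1 R w3.
So F validates K, T; KTB would additionally require R to be symmetric. The strongest is T.

T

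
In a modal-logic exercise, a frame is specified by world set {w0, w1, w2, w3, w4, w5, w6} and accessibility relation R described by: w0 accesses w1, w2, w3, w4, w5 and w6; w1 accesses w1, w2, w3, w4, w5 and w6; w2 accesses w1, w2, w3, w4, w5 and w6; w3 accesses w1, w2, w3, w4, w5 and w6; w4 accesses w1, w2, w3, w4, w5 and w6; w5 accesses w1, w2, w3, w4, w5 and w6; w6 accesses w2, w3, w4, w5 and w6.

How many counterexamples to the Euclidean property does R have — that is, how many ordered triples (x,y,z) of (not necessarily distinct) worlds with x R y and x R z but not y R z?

6

Enumerating: (w0,w6,w1), (w1,w6,w1), (w2,w6,w1), (w3,w6,w1), (w4,w6,w1), (w5,w6,w1).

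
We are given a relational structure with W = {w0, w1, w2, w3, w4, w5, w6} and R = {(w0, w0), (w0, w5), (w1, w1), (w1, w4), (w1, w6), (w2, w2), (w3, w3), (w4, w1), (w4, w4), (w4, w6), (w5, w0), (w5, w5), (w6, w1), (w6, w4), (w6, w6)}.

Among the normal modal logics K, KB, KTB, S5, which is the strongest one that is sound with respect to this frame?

Symmetric (axiom B): yes — every pair in R has its reverse in R.
Reflexive (axiom T): yes — every world is R-related to itself.
Euclidean (axiom 5): yes — any two successors of a common world are R-related.
So F validates K, KB, KTB, S5. The strongest is S5.

S5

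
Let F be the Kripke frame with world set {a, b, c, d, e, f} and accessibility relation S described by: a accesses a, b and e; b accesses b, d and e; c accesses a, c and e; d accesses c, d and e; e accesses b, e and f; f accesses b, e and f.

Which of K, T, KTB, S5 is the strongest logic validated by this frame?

T

Reflexive (axiom T): yes — every world is S-related to itself.
Symmetric (axiom B): no — a S b but not b S a.
Euclidean (axiom 5): no — b S e and b S d, but not e S d.
So F validates K, T; KTB would additionally require S to be symmetric. The strongest is T.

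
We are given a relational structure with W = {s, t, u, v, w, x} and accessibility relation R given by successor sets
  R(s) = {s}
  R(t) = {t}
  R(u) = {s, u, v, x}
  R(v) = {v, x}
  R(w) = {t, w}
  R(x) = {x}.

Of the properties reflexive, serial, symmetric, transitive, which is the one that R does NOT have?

Reflexive: yes — every world is R-related to itself.
Serial: yes — every world has a successor (e.g. s R s).
Symmetric: no — u R s but not s R u.
Transitive: yes — every two-step R-path is closed by a direct edge.
Only symmetric fails.

symmetric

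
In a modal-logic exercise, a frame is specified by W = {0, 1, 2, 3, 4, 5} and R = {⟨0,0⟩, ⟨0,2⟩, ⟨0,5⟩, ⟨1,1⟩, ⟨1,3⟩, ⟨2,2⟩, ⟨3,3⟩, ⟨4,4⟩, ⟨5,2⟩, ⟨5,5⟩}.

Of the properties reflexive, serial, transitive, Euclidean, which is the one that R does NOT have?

Euclidean

Reflexive: yes — every world is R-related to itself.
Serial: yes — every world has a successor (e.g. 0 R 0).
Transitive: yes — every two-step R-path is closed by a direct edge.
Euclidean: no — 0 R 2 and 0 R 5, but not 2 R 5.
Only Euclidean fails.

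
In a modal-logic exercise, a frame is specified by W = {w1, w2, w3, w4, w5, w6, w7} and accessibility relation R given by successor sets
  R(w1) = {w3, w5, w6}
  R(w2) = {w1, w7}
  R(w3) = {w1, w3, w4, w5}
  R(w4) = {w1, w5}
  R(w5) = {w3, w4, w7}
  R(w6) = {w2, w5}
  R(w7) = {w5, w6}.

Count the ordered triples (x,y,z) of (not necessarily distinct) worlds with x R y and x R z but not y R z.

32

Enumerating: (w1,w3,w6), (w1,w5,w5), (w1,w5,w6), (w1,w6,w3), (w1,w6,w6), (w2,w1,w1), (w2,w1,w7), (w2,w7,w1), (w2,w7,w7), (w3,w1,w1), (w3,w1,w4), (w3,w4,w3), … and 20 more.
Total: 32.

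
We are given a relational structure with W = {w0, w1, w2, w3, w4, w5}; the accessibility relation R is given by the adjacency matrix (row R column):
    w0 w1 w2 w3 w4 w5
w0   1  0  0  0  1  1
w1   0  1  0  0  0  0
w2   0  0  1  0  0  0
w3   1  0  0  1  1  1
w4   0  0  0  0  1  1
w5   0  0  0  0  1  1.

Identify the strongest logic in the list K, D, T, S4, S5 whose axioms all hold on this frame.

Serial (axiom D): yes — every world has a successor (e.g. w0 R w0).
Reflexive (axiom T): yes — every world is R-related to itself.
Transitive (axiom 4): yes — every two-step R-path is closed by a direct edge.
Euclidean (axiom 5): no — w3 R w4 and w3 R w0, but not w4 R w0.
So F validates K, D, T, S4; S5 would additionally require R to be Euclidean. The strongest is S4.

S4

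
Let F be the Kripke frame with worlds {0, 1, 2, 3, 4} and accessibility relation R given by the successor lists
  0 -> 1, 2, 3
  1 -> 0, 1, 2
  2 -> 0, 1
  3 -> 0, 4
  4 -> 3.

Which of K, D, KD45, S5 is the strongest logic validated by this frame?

D

Serial (axiom D): yes — every world has a successor (e.g. 0 R 1).
Euclidean (axiom 5): no — 0 R 1 and 0 R 3, but not 1 R 3.
Transitive (axiom 4): no — 0 R 3 and 3 R 4, but not 0 R 4.
Reflexive (axiom T): no — 0 is not related to itself.
So F validates K, D; KD45 would additionally require R to be Euclidean and transitive. The strongest is D.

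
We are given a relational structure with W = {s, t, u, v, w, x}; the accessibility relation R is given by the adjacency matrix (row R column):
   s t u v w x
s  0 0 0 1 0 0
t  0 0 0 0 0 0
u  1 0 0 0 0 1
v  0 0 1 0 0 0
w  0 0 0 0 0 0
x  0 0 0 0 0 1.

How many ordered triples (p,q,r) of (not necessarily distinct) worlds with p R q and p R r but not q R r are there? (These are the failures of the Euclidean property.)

Enumerating: (s,v,v), (u,s,s), (u,s,x), (u,x,s), (v,u,u).

5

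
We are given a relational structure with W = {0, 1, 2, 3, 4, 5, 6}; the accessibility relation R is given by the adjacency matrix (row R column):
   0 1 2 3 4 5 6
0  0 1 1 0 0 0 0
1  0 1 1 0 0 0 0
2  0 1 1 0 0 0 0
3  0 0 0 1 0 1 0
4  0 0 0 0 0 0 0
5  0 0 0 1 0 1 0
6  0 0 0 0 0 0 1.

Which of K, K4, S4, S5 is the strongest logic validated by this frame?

Transitive (axiom 4): yes — every two-step R-path is closed by a direct edge.
Reflexive (axiom T): no — 0 is not related to itself.
Euclidean (axiom 5): yes — any two successors of a common world are R-related.
So F validates K, K4; S4 would additionally require R to be reflexive. The strongest is K4.

K4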